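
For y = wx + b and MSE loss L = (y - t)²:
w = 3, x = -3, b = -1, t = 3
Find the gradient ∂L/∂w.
∂L/∂w = 78

y = wx + b = (3)(-3) + -1 = -10
∂L/∂y = 2(y - t) = 2(-10 - 3) = -26
∂y/∂w = x = -3
∂L/∂w = ∂L/∂y · ∂y/∂w = -26 × -3 = 78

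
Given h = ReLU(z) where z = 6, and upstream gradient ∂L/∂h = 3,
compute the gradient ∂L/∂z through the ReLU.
∂L/∂z = 3

h = ReLU(6) = 6
Since z > 0: ∂h/∂z = 1
∂L/∂z = ∂L/∂h · ∂h/∂z = 3 × 1 = 3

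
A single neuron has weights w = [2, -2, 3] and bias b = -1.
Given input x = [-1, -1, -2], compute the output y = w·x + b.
y = -7

y = (2)(-1) + (-2)(-1) + (3)(-2) + -1 = -7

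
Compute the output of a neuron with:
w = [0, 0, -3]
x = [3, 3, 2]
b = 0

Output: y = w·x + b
y = -6

y = (0)(3) + (0)(3) + (-3)(2) + 0 = -6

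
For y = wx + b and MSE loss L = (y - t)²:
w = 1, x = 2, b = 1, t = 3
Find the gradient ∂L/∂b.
∂L/∂b = 0

y = wx + b = (1)(2) + 1 = 3
∂L/∂y = 2(y - t) = 2(3 - 3) = 0
∂y/∂b = 1
∂L/∂b = ∂L/∂y · ∂y/∂b = 0 × 1 = 0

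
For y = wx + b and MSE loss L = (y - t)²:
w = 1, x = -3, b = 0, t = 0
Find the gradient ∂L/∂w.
∂L/∂w = 18

y = wx + b = (1)(-3) + 0 = -3
∂L/∂y = 2(y - t) = 2(-3 - 0) = -6
∂y/∂w = x = -3
∂L/∂w = ∂L/∂y · ∂y/∂w = -6 × -3 = 18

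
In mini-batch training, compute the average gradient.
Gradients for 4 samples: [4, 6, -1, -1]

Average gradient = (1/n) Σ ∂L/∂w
Average gradient = 2

Average = (1/4)(4 + 6 + -1 + -1) = 8/4 = 2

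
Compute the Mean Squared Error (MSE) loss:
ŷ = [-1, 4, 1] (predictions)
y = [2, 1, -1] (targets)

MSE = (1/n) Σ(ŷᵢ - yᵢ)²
MSE = 7.333

MSE = (1/3)((-1-2)² + (4-1)² + (1--1)²) = (1/3)(9 + 9 + 4) = 7.333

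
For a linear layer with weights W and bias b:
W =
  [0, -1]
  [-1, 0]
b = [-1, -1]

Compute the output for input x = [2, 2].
y = [-3, -3]

Wx = [0×2 + -1×2, -1×2 + 0×2]
   = [-2, -2]
y = Wx + b = [-2 + -1, -2 + -1] = [-3, -3]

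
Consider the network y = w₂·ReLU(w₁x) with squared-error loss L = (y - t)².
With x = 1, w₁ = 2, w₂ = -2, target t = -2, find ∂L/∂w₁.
∂L/∂w₁ = 8

Forward pass:
z = w₁x = 2×1 = 2
h = ReLU(2) = 2
y = w₂h = -2×2 = -4

Backward pass:
∂L/∂y = 2(y - t) = 2(-4 - -2) = -4
∂y/∂h = w₂ = -2
∂h/∂z = 1 (ReLU derivative)
∂z/∂w₁ = x = 1

∂L/∂w₁ = -4 × -2 × 1 × 1 = 8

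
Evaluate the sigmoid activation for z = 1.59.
0.8306

sigmoid(1.59) = 1/(1 + e^(-1.59)) = 1/(1 + 0.2039) = 0.8306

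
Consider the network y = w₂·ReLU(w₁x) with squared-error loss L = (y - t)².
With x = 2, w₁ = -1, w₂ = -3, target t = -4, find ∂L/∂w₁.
∂L/∂w₁ = 0

Forward pass:
z = w₁x = -1×2 = -2
h = ReLU(-2) = 0
y = w₂h = -3×0 = 0

Backward pass:
∂L/∂y = 2(y - t) = 2(0 - -4) = 8
∂y/∂h = w₂ = -3
∂h/∂z = 0 (ReLU derivative)
∂z/∂w₁ = x = 2

∂L/∂w₁ = 8 × -3 × 0 × 2 = 0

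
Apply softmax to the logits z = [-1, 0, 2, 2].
p = [0.0228, 0.0619, 0.4576, 0.4576]

exp(z) = [0.3679, 1, 7.389, 7.389]
Sum = 16.15
p = [0.0228, 0.0619, 0.4576, 0.4576]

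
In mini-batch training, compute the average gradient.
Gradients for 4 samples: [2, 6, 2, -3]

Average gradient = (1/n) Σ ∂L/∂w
Average gradient = 1.75

Average = (1/4)(2 + 6 + 2 + -3) = 7/4 = 1.75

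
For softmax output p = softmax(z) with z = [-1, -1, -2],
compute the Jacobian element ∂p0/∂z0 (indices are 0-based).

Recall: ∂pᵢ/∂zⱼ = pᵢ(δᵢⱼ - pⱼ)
∂p0/∂z0 = 0.244

p = softmax(z) = [0.4223, 0.4223, 0.1554]
p0 = 0.4223

∂p0/∂z0 = p0(1 - p0) = 0.4223 × (1 - 0.4223) = 0.244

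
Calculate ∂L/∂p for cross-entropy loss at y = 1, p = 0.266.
∂L/∂p = -3.759

∂L/∂p = -y/p + (1-y)/(1-p) = -1/0.266 + 0 = -3.759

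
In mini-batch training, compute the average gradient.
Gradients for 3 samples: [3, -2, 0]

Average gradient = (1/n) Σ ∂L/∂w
Average gradient = 0.3333

Average = (1/3)(3 + -2 + 0) = 1/3 = 0.3333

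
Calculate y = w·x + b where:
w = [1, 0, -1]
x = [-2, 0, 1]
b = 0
y = -3

y = (1)(-2) + (0)(0) + (-1)(1) + 0 = -3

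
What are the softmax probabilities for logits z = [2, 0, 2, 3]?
p = [0.206, 0.0279, 0.206, 0.5601]

exp(z) = [7.389, 1, 7.389, 20.09]
Sum = 35.86
p = [0.206, 0.0279, 0.206, 0.5601]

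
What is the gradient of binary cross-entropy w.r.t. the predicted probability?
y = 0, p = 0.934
∂L/∂p = 15.15

∂L/∂p = -y/p + (1-y)/(1-p) = 0 + 1/0.066 = 15.15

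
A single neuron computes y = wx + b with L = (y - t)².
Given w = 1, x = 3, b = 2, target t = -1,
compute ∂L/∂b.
∂L/∂b = 12

y = wx + b = (1)(3) + 2 = 5
∂L/∂y = 2(y - t) = 2(5 - -1) = 12
∂y/∂b = 1
∂L/∂b = ∂L/∂y · ∂y/∂b = 12 × 1 = 12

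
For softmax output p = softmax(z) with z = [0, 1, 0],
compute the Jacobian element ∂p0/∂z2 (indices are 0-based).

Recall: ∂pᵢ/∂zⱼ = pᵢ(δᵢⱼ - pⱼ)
∂p0/∂z2 = -0.04492

p = softmax(z) = [0.2119, 0.5761, 0.2119]
p0 = 0.2119, p2 = 0.2119

∂p0/∂z2 = -p0 × p2 = -0.2119 × 0.2119 = -0.04492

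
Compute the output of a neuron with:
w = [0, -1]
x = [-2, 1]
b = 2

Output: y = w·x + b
y = 1

y = (0)(-2) + (-1)(1) + 2 = 1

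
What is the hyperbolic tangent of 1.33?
0.8692

tanh(1.33) = (e^(1.33) - e^(-1.33))/(e^(1.33) + e^(-1.33)) = 0.8692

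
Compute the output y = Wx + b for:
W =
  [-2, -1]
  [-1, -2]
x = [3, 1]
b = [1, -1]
y = [-6, -6]

Wx = [-2×3 + -1×1, -1×3 + -2×1]
   = [-7, -5]
y = Wx + b = [-7 + 1, -5 + -1] = [-6, -6]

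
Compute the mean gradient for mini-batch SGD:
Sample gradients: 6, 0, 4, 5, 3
Average gradient = 3.6

Average = (1/5)(6 + 0 + 4 + 5 + 3) = 18/5 = 3.6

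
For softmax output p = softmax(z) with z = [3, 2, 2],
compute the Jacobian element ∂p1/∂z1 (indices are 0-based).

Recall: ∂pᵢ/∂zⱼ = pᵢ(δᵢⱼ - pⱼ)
∂p1/∂z1 = 0.167

p = softmax(z) = [0.5761, 0.2119, 0.2119]
p1 = 0.2119

∂p1/∂z1 = p1(1 - p1) = 0.2119 × (1 - 0.2119) = 0.167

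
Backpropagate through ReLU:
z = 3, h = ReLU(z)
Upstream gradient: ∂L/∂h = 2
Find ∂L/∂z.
∂L/∂z = 2

h = ReLU(3) = 3
Since z > 0: ∂h/∂z = 1
∂L/∂z = ∂L/∂h · ∂h/∂z = 2 × 1 = 2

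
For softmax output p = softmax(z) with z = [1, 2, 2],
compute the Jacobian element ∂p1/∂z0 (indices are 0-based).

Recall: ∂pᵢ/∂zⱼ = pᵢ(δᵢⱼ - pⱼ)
∂p1/∂z0 = -0.06561

p = softmax(z) = [0.1554, 0.4223, 0.4223]
p1 = 0.4223, p0 = 0.1554

∂p1/∂z0 = -p1 × p0 = -0.4223 × 0.1554 = -0.06561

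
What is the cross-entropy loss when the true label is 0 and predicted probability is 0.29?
L = 0.3425

L = -0·log(0.29) - 1·log(0.71) = -log(0.71) = 0.3425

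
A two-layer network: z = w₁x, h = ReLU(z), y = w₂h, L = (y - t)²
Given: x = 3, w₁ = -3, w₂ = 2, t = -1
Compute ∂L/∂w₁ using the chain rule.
∂L/∂w₁ = 0

Forward pass:
z = w₁x = -3×3 = -9
h = ReLU(-9) = 0
y = w₂h = 2×0 = 0

Backward pass:
∂L/∂y = 2(y - t) = 2(0 - -1) = 2
∂y/∂h = w₂ = 2
∂h/∂z = 0 (ReLU derivative)
∂z/∂w₁ = x = 3

∂L/∂w₁ = 2 × 2 × 0 × 3 = 0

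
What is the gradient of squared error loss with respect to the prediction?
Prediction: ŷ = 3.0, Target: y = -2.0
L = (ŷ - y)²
∂L/∂ŷ = 10.0

∂L/∂ŷ = 2(ŷ - y) = 2(3.0 - -2.0) = 2(5.0) = 10.0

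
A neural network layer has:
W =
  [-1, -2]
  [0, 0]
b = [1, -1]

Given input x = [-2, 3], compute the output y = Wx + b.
y = [-3, -1]

Wx = [-1×-2 + -2×3, 0×-2 + 0×3]
   = [-4, 0]
y = Wx + b = [-4 + 1, 0 + -1] = [-3, -1]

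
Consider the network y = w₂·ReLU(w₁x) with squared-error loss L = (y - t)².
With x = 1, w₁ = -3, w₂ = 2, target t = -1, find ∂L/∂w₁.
∂L/∂w₁ = 0

Forward pass:
z = w₁x = -3×1 = -3
h = ReLU(-3) = 0
y = w₂h = 2×0 = 0

Backward pass:
∂L/∂y = 2(y - t) = 2(0 - -1) = 2
∂y/∂h = w₂ = 2
∂h/∂z = 0 (ReLU derivative)
∂z/∂w₁ = x = 1

∂L/∂w₁ = 2 × 2 × 0 × 1 = 0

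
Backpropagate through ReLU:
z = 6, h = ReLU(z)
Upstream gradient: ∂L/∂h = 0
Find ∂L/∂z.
∂L/∂z = 0

h = ReLU(6) = 6
Since z > 0: ∂h/∂z = 1
∂L/∂z = ∂L/∂h · ∂h/∂z = 0 × 1 = 0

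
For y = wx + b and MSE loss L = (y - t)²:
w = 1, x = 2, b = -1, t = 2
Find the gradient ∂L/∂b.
∂L/∂b = -2

y = wx + b = (1)(2) + -1 = 1
∂L/∂y = 2(y - t) = 2(1 - 2) = -2
∂y/∂b = 1
∂L/∂b = ∂L/∂y · ∂y/∂b = -2 × 1 = -2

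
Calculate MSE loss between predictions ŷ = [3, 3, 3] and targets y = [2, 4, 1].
MSE = 2

MSE = (1/3)((3-2)² + (3-4)² + (3-1)²) = (1/3)(1 + 1 + 4) = 2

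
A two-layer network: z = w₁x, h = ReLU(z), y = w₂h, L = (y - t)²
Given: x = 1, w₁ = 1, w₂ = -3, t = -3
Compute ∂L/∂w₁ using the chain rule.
∂L/∂w₁ = 0

Forward pass:
z = w₁x = 1×1 = 1
h = ReLU(1) = 1
y = w₂h = -3×1 = -3

Backward pass:
∂L/∂y = 2(y - t) = 2(-3 - -3) = 0
∂y/∂h = w₂ = -3
∂h/∂z = 1 (ReLU derivative)
∂z/∂w₁ = x = 1

∂L/∂w₁ = 0 × -3 × 1 × 1 = 0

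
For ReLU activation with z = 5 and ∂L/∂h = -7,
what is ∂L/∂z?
∂L/∂z = -7

h = ReLU(5) = 5
Since z > 0: ∂h/∂z = 1
∂L/∂z = ∂L/∂h · ∂h/∂z = -7 × 1 = -7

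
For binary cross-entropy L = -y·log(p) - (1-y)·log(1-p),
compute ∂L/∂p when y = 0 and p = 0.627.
∂L/∂p = 2.681

∂L/∂p = -y/p + (1-y)/(1-p) = 0 + 1/0.373 = 2.681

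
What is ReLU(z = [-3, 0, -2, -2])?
h = [0, 0, 0, 0]

ReLU applied element-wise: max(0,-3)=0, max(0,0)=0, max(0,-2)=0, max(0,-2)=0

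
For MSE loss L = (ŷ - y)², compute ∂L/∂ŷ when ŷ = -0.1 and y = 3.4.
∂L/∂ŷ = -7.0

∂L/∂ŷ = 2(ŷ - y) = 2(-0.1 - 3.4) = 2(-3.5) = -7.0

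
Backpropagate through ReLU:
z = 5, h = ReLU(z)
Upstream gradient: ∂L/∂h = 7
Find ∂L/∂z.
∂L/∂z = 7

h = ReLU(5) = 5
Since z > 0: ∂h/∂z = 1
∂L/∂z = ∂L/∂h · ∂h/∂z = 7 × 1 = 7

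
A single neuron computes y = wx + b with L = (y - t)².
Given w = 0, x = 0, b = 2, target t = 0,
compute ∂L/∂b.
∂L/∂b = 4

y = wx + b = (0)(0) + 2 = 2
∂L/∂y = 2(y - t) = 2(2 - 0) = 4
∂y/∂b = 1
∂L/∂b = ∂L/∂y · ∂y/∂b = 4 × 1 = 4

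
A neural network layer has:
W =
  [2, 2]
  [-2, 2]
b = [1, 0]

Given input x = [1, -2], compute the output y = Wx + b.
y = [-1, -6]

Wx = [2×1 + 2×-2, -2×1 + 2×-2]
   = [-2, -6]
y = Wx + b = [-2 + 1, -6 + 0] = [-1, -6]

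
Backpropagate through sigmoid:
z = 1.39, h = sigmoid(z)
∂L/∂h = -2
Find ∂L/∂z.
∂L/∂z = -0.3193

σ(1.39) = 0.8006
σ'(1.39) = σ(1.39)(1 - σ(1.39)) = 0.8006 × 0.1994 = 0.1596
∂L/∂z = ∂L/∂h · σ'(z) = -2 × 0.1596 = -0.3193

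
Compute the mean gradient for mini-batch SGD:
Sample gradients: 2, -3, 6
Average gradient = 1.667

Average = (1/3)(2 + -3 + 6) = 5/3 = 1.667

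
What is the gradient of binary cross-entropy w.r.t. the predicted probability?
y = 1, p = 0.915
∂L/∂p = -1.093

∂L/∂p = -y/p + (1-y)/(1-p) = -1/0.915 + 0 = -1.093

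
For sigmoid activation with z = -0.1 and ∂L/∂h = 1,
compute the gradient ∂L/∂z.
∂L/∂z = 0.2494

σ(-0.1) = 0.475
σ'(-0.1) = σ(-0.1)(1 - σ(-0.1)) = 0.475 × 0.525 = 0.2494
∂L/∂z = ∂L/∂h · σ'(z) = 1 × 0.2494 = 0.2494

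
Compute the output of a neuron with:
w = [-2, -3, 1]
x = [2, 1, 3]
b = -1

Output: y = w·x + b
y = -5

y = (-2)(2) + (-3)(1) + (1)(3) + -1 = -5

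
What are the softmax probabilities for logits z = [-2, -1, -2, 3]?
p = [0.0065, 0.0178, 0.0065, 0.9692]

exp(z) = [0.1353, 0.3679, 0.1353, 20.09]
Sum = 20.72
p = [0.0065, 0.0178, 0.0065, 0.9692]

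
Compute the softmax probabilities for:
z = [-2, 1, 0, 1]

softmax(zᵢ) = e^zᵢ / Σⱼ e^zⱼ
p = [0.0206, 0.4136, 0.1522, 0.4136]

exp(z) = [0.1353, 2.718, 1, 2.718]
Sum = 6.572
p = [0.0206, 0.4136, 0.1522, 0.4136]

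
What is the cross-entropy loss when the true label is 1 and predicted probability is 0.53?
L = 0.6349

L = -1·log(0.53) - 0·log(0.47) = -log(0.53) = 0.6349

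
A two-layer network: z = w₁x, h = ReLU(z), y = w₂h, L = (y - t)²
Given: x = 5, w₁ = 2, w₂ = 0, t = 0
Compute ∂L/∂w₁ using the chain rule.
∂L/∂w₁ = 0

Forward pass:
z = w₁x = 2×5 = 10
h = ReLU(10) = 10
y = w₂h = 0×10 = 0

Backward pass:
∂L/∂y = 2(y - t) = 2(0 - 0) = 0
∂y/∂h = w₂ = 0
∂h/∂z = 1 (ReLU derivative)
∂z/∂w₁ = x = 5

∂L/∂w₁ = 0 × 0 × 1 × 5 = 0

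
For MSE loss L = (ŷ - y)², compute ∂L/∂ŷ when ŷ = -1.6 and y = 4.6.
∂L/∂ŷ = -12.4

∂L/∂ŷ = 2(ŷ - y) = 2(-1.6 - 4.6) = 2(-6.2) = -12.4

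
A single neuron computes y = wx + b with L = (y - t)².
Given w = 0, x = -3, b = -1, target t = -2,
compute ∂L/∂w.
∂L/∂w = -6

y = wx + b = (0)(-3) + -1 = -1
∂L/∂y = 2(y - t) = 2(-1 - -2) = 2
∂y/∂w = x = -3
∂L/∂w = ∂L/∂y · ∂y/∂w = 2 × -3 = -6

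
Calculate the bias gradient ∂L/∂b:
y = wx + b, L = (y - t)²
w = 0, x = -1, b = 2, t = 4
∂L/∂b = -4

y = wx + b = (0)(-1) + 2 = 2
∂L/∂y = 2(y - t) = 2(2 - 4) = -4
∂y/∂b = 1
∂L/∂b = ∂L/∂y · ∂y/∂b = -4 × 1 = -4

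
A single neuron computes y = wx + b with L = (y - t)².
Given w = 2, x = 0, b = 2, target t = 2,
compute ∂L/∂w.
∂L/∂w = 0

y = wx + b = (2)(0) + 2 = 2
∂L/∂y = 2(y - t) = 2(2 - 2) = 0
∂y/∂w = x = 0
∂L/∂w = ∂L/∂y · ∂y/∂w = 0 × 0 = 0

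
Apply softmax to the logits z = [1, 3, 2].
p = [0.09, 0.6652, 0.2447]

exp(z) = [2.718, 20.09, 7.389]
Sum = 30.19
p = [0.09, 0.6652, 0.2447]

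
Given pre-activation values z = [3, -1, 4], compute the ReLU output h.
h = [3, 0, 4]

ReLU applied element-wise: max(0,3)=3, max(0,-1)=0, max(0,4)=4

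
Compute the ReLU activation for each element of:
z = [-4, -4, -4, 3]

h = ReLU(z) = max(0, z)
h = [0, 0, 0, 3]

ReLU applied element-wise: max(0,-4)=0, max(0,-4)=0, max(0,-4)=0, max(0,3)=3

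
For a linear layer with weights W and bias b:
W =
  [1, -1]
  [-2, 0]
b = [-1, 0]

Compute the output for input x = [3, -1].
y = [3, -6]

Wx = [1×3 + -1×-1, -2×3 + 0×-1]
   = [4, -6]
y = Wx + b = [4 + -1, -6 + 0] = [3, -6]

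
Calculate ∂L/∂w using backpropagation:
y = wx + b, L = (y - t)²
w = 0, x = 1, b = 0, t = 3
∂L/∂w = -6

y = wx + b = (0)(1) + 0 = 0
∂L/∂y = 2(y - t) = 2(0 - 3) = -6
∂y/∂w = x = 1
∂L/∂w = ∂L/∂y · ∂y/∂w = -6 × 1 = -6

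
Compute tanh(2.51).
0.9869

tanh(2.51) = (e^(2.51) - e^(-2.51))/(e^(2.51) + e^(-2.51)) = 0.9869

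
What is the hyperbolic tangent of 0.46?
0.4301

tanh(0.46) = (e^(0.46) - e^(-0.46))/(e^(0.46) + e^(-0.46)) = 0.4301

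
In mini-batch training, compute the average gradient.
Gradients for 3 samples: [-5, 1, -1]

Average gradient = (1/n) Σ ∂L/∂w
Average gradient = -1.667

Average = (1/3)(-5 + 1 + -1) = -5/3 = -1.667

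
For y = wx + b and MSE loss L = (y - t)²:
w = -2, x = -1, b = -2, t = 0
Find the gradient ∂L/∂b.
∂L/∂b = 0

y = wx + b = (-2)(-1) + -2 = 0
∂L/∂y = 2(y - t) = 2(0 - 0) = 0
∂y/∂b = 1
∂L/∂b = ∂L/∂y · ∂y/∂b = 0 × 1 = 0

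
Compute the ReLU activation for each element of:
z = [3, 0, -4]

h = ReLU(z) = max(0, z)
h = [3, 0, 0]

ReLU applied element-wise: max(0,3)=3, max(0,0)=0, max(0,-4)=0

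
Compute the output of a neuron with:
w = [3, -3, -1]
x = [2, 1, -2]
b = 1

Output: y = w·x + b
y = 6

y = (3)(2) + (-3)(1) + (-1)(-2) + 1 = 6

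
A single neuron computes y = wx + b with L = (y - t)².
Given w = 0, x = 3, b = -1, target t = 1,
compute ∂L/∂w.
∂L/∂w = -12

y = wx + b = (0)(3) + -1 = -1
∂L/∂y = 2(y - t) = 2(-1 - 1) = -4
∂y/∂w = x = 3
∂L/∂w = ∂L/∂y · ∂y/∂w = -4 × 3 = -12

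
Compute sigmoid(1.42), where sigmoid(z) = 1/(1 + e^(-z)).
0.8053

sigmoid(1.42) = 1/(1 + e^(-1.42)) = 1/(1 + 0.2417) = 0.8053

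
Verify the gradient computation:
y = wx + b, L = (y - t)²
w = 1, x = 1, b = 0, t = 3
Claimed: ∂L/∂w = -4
Correct

y = (1)(1) + 0 = 1
∂L/∂y = 2(y - t) = 2(1 - 3) = -4
∂y/∂w = x = 1
∂L/∂w = -4 × 1 = -4

Claimed value: -4
Correct: The correct gradient is -4.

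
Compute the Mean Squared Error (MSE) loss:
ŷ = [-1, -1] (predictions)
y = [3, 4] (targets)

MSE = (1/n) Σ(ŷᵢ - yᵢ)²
MSE = 20.5

MSE = (1/2)((-1-3)² + (-1-4)²) = (1/2)(16 + 25) = 20.5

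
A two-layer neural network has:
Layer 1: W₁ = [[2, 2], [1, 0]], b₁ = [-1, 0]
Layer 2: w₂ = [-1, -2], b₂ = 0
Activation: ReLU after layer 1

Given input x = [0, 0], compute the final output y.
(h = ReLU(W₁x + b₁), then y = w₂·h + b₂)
y = 0

Layer 1 pre-activation: z₁ = [-1, 0]
After ReLU: h = [0, 0]
Layer 2 output: y = -1×0 + -2×0 + 0 = 0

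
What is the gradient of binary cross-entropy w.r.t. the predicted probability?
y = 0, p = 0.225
∂L/∂p = 1.29

∂L/∂p = -y/p + (1-y)/(1-p) = 0 + 1/0.775 = 1.29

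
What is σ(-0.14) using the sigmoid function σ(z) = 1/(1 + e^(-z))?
0.4651

sigmoid(-0.14) = 1/(1 + e^(0.14)) = 1/(1 + 1.15) = 0.4651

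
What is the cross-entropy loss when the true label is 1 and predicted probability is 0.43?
L = 0.844

L = -1·log(0.43) - 0·log(0.57) = -log(0.43) = 0.844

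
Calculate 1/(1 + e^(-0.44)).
0.6083

sigmoid(0.44) = 1/(1 + e^(-0.44)) = 1/(1 + 0.644) = 0.6083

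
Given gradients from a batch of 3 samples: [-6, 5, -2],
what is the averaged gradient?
Average gradient = -1

Average = (1/3)(-6 + 5 + -2) = -3/3 = -1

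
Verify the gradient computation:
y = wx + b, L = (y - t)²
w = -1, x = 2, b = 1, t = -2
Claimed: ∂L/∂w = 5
Incorrect

y = (-1)(2) + 1 = -1
∂L/∂y = 2(y - t) = 2(-1 - -2) = 2
∂y/∂w = x = 2
∂L/∂w = 2 × 2 = 4

Claimed value: 5
Incorrect: The correct gradient is 4.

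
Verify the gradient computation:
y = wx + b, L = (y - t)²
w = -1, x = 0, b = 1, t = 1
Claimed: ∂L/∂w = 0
Correct

y = (-1)(0) + 1 = 1
∂L/∂y = 2(y - t) = 2(1 - 1) = 0
∂y/∂w = x = 0
∂L/∂w = 0 × 0 = 0

Claimed value: 0
Correct: The correct gradient is 0.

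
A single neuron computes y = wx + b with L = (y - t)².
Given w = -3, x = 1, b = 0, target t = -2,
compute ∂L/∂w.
∂L/∂w = -2

y = wx + b = (-3)(1) + 0 = -3
∂L/∂y = 2(y - t) = 2(-3 - -2) = -2
∂y/∂w = x = 1
∂L/∂w = ∂L/∂y · ∂y/∂w = -2 × 1 = -2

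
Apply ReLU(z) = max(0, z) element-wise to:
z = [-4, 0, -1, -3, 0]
h = [0, 0, 0, 0, 0]

ReLU applied element-wise: max(0,-4)=0, max(0,0)=0, max(0,-1)=0, max(0,-3)=0, max(0,0)=0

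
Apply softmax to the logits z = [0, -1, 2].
p = [0.1142, 0.042, 0.8438]

exp(z) = [1, 0.3679, 7.389]
Sum = 8.757
p = [0.1142, 0.042, 0.8438]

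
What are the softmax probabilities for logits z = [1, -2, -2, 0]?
p = [0.6815, 0.0339, 0.0339, 0.2507]

exp(z) = [2.718, 0.1353, 0.1353, 1]
Sum = 3.989
p = [0.6815, 0.0339, 0.0339, 0.2507]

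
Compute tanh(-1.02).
-0.7699

tanh(-1.02) = (e^(-1.02) - e^(1.02))/(e^(-1.02) + e^(1.02)) = -0.7699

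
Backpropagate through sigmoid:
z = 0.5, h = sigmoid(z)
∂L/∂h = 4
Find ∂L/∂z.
∂L/∂z = 0.94

σ(0.5) = 0.6225
σ'(0.5) = σ(0.5)(1 - σ(0.5)) = 0.6225 × 0.3775 = 0.235
∂L/∂z = ∂L/∂h · σ'(z) = 4 × 0.235 = 0.94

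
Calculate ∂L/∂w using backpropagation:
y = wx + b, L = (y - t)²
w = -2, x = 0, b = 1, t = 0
∂L/∂w = 0

y = wx + b = (-2)(0) + 1 = 1
∂L/∂y = 2(y - t) = 2(1 - 0) = 2
∂y/∂w = x = 0
∂L/∂w = ∂L/∂y · ∂y/∂w = 2 × 0 = 0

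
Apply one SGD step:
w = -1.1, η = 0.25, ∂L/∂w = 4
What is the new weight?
w_new = -2.1

w_new = w - η·∂L/∂w = -1.1 - 0.25×(4) = -1.1 - (1) = -2.1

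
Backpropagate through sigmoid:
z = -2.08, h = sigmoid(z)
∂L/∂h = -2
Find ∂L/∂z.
∂L/∂z = -0.1974

σ(-2.08) = 0.1111
σ'(-2.08) = σ(-2.08)(1 - σ(-2.08)) = 0.1111 × 0.8889 = 0.09872
∂L/∂z = ∂L/∂h · σ'(z) = -2 × 0.09872 = -0.1974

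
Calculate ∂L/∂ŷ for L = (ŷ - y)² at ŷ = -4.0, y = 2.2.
∂L/∂ŷ = -12.4

∂L/∂ŷ = 2(ŷ - y) = 2(-4.0 - 2.2) = 2(-6.2) = -12.4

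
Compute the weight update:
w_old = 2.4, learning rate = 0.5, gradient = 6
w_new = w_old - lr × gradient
w_new = -0.6

w_new = w - η·∂L/∂w = 2.4 - 0.5×(6) = 2.4 - (3) = -0.6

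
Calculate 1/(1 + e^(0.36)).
0.411

sigmoid(-0.36) = 1/(1 + e^(0.36)) = 1/(1 + 1.433) = 0.411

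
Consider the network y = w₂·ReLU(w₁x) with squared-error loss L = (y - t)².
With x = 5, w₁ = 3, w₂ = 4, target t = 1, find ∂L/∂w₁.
∂L/∂w₁ = 2360

Forward pass:
z = w₁x = 3×5 = 15
h = ReLU(15) = 15
y = w₂h = 4×15 = 60

Backward pass:
∂L/∂y = 2(y - t) = 2(60 - 1) = 118
∂y/∂h = w₂ = 4
∂h/∂z = 1 (ReLU derivative)
∂z/∂w₁ = x = 5

∂L/∂w₁ = 118 × 4 × 1 × 5 = 2360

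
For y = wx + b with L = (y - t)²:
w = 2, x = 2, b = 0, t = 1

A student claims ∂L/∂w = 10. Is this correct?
Incorrect

y = (2)(2) + 0 = 4
∂L/∂y = 2(y - t) = 2(4 - 1) = 6
∂y/∂w = x = 2
∂L/∂w = 6 × 2 = 12

Claimed value: 10
Incorrect: The correct gradient is 12.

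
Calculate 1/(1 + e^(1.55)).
0.1751

sigmoid(-1.55) = 1/(1 + e^(1.55)) = 1/(1 + 4.711) = 0.1751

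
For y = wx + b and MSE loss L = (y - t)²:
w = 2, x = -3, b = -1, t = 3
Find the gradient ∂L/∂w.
∂L/∂w = 60

y = wx + b = (2)(-3) + -1 = -7
∂L/∂y = 2(y - t) = 2(-7 - 3) = -20
∂y/∂w = x = -3
∂L/∂w = ∂L/∂y · ∂y/∂w = -20 × -3 = 60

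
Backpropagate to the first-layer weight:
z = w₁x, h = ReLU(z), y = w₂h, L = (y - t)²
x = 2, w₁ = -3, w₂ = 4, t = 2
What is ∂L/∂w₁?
∂L/∂w₁ = 0

Forward pass:
z = w₁x = -3×2 = -6
h = ReLU(-6) = 0
y = w₂h = 4×0 = 0

Backward pass:
∂L/∂y = 2(y - t) = 2(0 - 2) = -4
∂y/∂h = w₂ = 4
∂h/∂z = 0 (ReLU derivative)
∂z/∂w₁ = x = 2

∂L/∂w₁ = -4 × 4 × 0 × 2 = 0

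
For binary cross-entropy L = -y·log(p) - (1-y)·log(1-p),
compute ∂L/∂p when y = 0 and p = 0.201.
∂L/∂p = 1.252

∂L/∂p = -y/p + (1-y)/(1-p) = 0 + 1/0.799 = 1.252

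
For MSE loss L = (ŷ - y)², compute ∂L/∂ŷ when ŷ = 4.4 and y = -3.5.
∂L/∂ŷ = 15.8

∂L/∂ŷ = 2(ŷ - y) = 2(4.4 - -3.5) = 2(7.9) = 15.8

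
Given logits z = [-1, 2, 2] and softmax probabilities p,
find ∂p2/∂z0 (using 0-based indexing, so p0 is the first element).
∂p2/∂z0 = -0.01185

p = softmax(z) = [0.02429, 0.4879, 0.4879]
p2 = 0.4879, p0 = 0.02429

∂p2/∂z0 = -p2 × p0 = -0.4879 × 0.02429 = -0.01185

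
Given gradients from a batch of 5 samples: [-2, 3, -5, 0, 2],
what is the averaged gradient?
Average gradient = -0.4

Average = (1/5)(-2 + 3 + -5 + 0 + 2) = -2/5 = -0.4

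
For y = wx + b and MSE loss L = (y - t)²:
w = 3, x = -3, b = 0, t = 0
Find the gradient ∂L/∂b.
∂L/∂b = -18

y = wx + b = (3)(-3) + 0 = -9
∂L/∂y = 2(y - t) = 2(-9 - 0) = -18
∂y/∂b = 1
∂L/∂b = ∂L/∂y · ∂y/∂b = -18 × 1 = -18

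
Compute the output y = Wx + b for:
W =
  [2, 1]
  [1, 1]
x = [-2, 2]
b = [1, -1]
y = [-1, -1]

Wx = [2×-2 + 1×2, 1×-2 + 1×2]
   = [-2, 0]
y = Wx + b = [-2 + 1, 0 + -1] = [-1, -1]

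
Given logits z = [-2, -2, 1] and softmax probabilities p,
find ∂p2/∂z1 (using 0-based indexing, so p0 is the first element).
∂p2/∂z1 = -0.04118

p = softmax(z) = [0.04528, 0.04528, 0.9094]
p2 = 0.9094, p1 = 0.04528

∂p2/∂z1 = -p2 × p1 = -0.9094 × 0.04528 = -0.04118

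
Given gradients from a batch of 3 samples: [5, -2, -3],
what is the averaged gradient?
Average gradient = 0

Average = (1/3)(5 + -2 + -3) = 0/3 = 0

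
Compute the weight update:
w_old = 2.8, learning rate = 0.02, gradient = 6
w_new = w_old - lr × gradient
w_new = 2.68

w_new = w - η·∂L/∂w = 2.8 - 0.02×(6) = 2.8 - (0.12) = 2.68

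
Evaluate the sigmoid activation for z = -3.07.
0.04436

sigmoid(-3.07) = 1/(1 + e^(3.07)) = 1/(1 + 21.54) = 0.04436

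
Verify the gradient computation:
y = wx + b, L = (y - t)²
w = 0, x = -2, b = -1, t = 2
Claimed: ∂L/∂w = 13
Incorrect

y = (0)(-2) + -1 = -1
∂L/∂y = 2(y - t) = 2(-1 - 2) = -6
∂y/∂w = x = -2
∂L/∂w = -6 × -2 = 12

Claimed value: 13
Incorrect: The correct gradient is 12.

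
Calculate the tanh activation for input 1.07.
0.7895

tanh(1.07) = (e^(1.07) - e^(-1.07))/(e^(1.07) + e^(-1.07)) = 0.7895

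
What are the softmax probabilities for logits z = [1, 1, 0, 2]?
p = [0.1966, 0.1966, 0.0723, 0.5344]

exp(z) = [2.718, 2.718, 1, 7.389]
Sum = 13.83
p = [0.1966, 0.1966, 0.0723, 0.5344]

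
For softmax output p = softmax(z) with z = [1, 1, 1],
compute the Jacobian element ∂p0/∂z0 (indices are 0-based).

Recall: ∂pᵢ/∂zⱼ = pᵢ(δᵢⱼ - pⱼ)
∂p0/∂z0 = 0.2222

p = softmax(z) = [0.3333, 0.3333, 0.3333]
p0 = 0.3333

∂p0/∂z0 = p0(1 - p0) = 0.3333 × (1 - 0.3333) = 0.2222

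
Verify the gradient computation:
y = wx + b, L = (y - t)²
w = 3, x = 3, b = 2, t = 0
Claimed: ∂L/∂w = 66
Correct

y = (3)(3) + 2 = 11
∂L/∂y = 2(y - t) = 2(11 - 0) = 22
∂y/∂w = x = 3
∂L/∂w = 22 × 3 = 66

Claimed value: 66
Correct: The correct gradient is 66.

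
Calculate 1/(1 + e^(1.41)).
0.1962

sigmoid(-1.41) = 1/(1 + e^(1.41)) = 1/(1 + 4.096) = 0.1962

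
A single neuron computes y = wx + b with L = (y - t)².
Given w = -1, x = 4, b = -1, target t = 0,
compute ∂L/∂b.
∂L/∂b = -10

y = wx + b = (-1)(4) + -1 = -5
∂L/∂y = 2(y - t) = 2(-5 - 0) = -10
∂y/∂b = 1
∂L/∂b = ∂L/∂y · ∂y/∂b = -10 × 1 = -10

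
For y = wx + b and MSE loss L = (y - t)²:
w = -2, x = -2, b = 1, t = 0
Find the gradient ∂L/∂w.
∂L/∂w = -20

y = wx + b = (-2)(-2) + 1 = 5
∂L/∂y = 2(y - t) = 2(5 - 0) = 10
∂y/∂w = x = -2
∂L/∂w = ∂L/∂y · ∂y/∂w = 10 × -2 = -20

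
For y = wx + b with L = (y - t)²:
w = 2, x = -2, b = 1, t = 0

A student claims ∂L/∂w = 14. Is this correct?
Incorrect

y = (2)(-2) + 1 = -3
∂L/∂y = 2(y - t) = 2(-3 - 0) = -6
∂y/∂w = x = -2
∂L/∂w = -6 × -2 = 12

Claimed value: 14
Incorrect: The correct gradient is 12.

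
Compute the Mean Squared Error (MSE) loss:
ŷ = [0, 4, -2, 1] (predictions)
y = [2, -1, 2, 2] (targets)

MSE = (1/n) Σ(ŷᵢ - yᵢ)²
MSE = 11.5

MSE = (1/4)((0-2)² + (4--1)² + (-2-2)² + (1-2)²) = (1/4)(4 + 25 + 16 + 1) = 11.5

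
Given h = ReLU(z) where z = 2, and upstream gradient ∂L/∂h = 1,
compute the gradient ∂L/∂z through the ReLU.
∂L/∂z = 1

h = ReLU(2) = 2
Since z > 0: ∂h/∂z = 1
∂L/∂z = ∂L/∂h · ∂h/∂z = 1 × 1 = 1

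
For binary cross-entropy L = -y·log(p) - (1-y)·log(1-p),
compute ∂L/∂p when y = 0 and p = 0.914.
∂L/∂p = 11.63

∂L/∂p = -y/p + (1-y)/(1-p) = 0 + 1/0.086 = 11.63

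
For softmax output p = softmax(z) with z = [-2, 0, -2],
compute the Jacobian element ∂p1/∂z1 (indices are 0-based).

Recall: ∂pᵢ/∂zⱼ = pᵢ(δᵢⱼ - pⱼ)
∂p1/∂z1 = 0.1676

p = softmax(z) = [0.1065, 0.787, 0.1065]
p1 = 0.787

∂p1/∂z1 = p1(1 - p1) = 0.787 × (1 - 0.787) = 0.1676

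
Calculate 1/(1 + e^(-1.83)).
0.8618

sigmoid(1.83) = 1/(1 + e^(-1.83)) = 1/(1 + 0.1604) = 0.8618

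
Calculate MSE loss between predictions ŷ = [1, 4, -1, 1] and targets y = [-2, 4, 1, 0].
MSE = 3.5

MSE = (1/4)((1--2)² + (4-4)² + (-1-1)² + (1-0)²) = (1/4)(9 + 0 + 4 + 1) = 3.5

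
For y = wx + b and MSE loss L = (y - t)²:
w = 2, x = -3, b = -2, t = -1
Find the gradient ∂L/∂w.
∂L/∂w = 42

y = wx + b = (2)(-3) + -2 = -8
∂L/∂y = 2(y - t) = 2(-8 - -1) = -14
∂y/∂w = x = -3
∂L/∂w = ∂L/∂y · ∂y/∂w = -14 × -3 = 42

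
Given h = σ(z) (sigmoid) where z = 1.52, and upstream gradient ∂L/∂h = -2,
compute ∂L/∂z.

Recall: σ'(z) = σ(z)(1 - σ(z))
∂L/∂z = -0.2945

σ(1.52) = 0.8205
σ'(1.52) = σ(1.52)(1 - σ(1.52)) = 0.8205 × 0.1795 = 0.1473
∂L/∂z = ∂L/∂h · σ'(z) = -2 × 0.1473 = -0.2945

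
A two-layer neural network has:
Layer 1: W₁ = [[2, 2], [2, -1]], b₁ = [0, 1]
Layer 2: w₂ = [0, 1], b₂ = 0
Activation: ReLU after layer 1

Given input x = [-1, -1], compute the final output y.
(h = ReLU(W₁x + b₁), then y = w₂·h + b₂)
y = 0

Layer 1 pre-activation: z₁ = [-4, 0]
After ReLU: h = [0, 0]
Layer 2 output: y = 0×0 + 1×0 + 0 = 0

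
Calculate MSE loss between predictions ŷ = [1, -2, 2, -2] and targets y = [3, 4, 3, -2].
MSE = 10.25

MSE = (1/4)((1-3)² + (-2-4)² + (2-3)² + (-2--2)²) = (1/4)(4 + 36 + 1 + 0) = 10.25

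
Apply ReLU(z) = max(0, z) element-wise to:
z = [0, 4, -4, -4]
h = [0, 4, 0, 0]

ReLU applied element-wise: max(0,0)=0, max(0,4)=4, max(0,-4)=0, max(0,-4)=0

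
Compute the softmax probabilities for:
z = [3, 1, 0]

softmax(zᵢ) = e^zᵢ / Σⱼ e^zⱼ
p = [0.8438, 0.1142, 0.042]

exp(z) = [20.09, 2.718, 1]
Sum = 23.8
p = [0.8438, 0.1142, 0.042]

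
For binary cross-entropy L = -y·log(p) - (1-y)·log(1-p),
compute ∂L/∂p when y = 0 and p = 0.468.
∂L/∂p = 1.88

∂L/∂p = -y/p + (1-y)/(1-p) = 0 + 1/0.532 = 1.88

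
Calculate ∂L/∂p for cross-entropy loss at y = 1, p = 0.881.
∂L/∂p = -1.135

∂L/∂p = -y/p + (1-y)/(1-p) = -1/0.881 + 0 = -1.135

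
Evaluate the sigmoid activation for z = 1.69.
0.8442

sigmoid(1.69) = 1/(1 + e^(-1.69)) = 1/(1 + 0.1845) = 0.8442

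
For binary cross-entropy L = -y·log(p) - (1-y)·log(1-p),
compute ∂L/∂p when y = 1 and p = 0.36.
∂L/∂p = -2.778

∂L/∂p = -y/p + (1-y)/(1-p) = -1/0.36 + 0 = -2.778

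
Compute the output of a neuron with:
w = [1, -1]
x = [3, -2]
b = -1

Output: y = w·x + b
y = 4

y = (1)(3) + (-1)(-2) + -1 = 4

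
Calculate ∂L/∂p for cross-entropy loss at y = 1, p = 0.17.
∂L/∂p = -5.882

∂L/∂p = -y/p + (1-y)/(1-p) = -1/0.17 + 0 = -5.882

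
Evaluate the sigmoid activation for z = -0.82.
0.3058

sigmoid(-0.82) = 1/(1 + e^(0.82)) = 1/(1 + 2.27) = 0.3058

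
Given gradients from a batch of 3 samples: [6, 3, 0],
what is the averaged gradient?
Average gradient = 3

Average = (1/3)(6 + 3 + 0) = 9/3 = 3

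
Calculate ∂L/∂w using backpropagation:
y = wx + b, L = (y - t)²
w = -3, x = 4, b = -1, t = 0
∂L/∂w = -104

y = wx + b = (-3)(4) + -1 = -13
∂L/∂y = 2(y - t) = 2(-13 - 0) = -26
∂y/∂w = x = 4
∂L/∂w = ∂L/∂y · ∂y/∂w = -26 × 4 = -104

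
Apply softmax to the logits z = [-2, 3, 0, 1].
p = [0.0057, 0.839, 0.0418, 0.1135]

exp(z) = [0.1353, 20.09, 1, 2.718]
Sum = 23.94
p = [0.0057, 0.839, 0.0418, 0.1135]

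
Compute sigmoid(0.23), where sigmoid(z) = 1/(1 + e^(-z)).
0.5572

sigmoid(0.23) = 1/(1 + e^(-0.23)) = 1/(1 + 0.7945) = 0.5572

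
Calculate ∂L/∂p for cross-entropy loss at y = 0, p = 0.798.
∂L/∂p = 4.95

∂L/∂p = -y/p + (1-y)/(1-p) = 0 + 1/0.202 = 4.95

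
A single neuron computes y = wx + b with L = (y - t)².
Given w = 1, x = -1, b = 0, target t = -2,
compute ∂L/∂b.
∂L/∂b = 2

y = wx + b = (1)(-1) + 0 = -1
∂L/∂y = 2(y - t) = 2(-1 - -2) = 2
∂y/∂b = 1
∂L/∂b = ∂L/∂y · ∂y/∂b = 2 × 1 = 2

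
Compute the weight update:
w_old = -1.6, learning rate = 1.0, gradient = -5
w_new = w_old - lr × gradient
w_new = 3.4

w_new = w - η·∂L/∂w = -1.6 - 1.0×(-5) = -1.6 - (-5) = 3.4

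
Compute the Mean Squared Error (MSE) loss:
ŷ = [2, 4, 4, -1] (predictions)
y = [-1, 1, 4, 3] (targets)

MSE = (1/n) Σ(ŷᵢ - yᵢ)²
MSE = 8.5

MSE = (1/4)((2--1)² + (4-1)² + (4-4)² + (-1-3)²) = (1/4)(9 + 9 + 0 + 16) = 8.5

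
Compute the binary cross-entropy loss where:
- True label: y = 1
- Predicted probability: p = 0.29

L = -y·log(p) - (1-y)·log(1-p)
L = 1.238

L = -1·log(0.29) - 0·log(0.71) = -log(0.29) = 1.238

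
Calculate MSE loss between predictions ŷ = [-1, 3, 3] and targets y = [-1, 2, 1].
MSE = 1.667

MSE = (1/3)((-1--1)² + (3-2)² + (3-1)²) = (1/3)(0 + 1 + 4) = 1.667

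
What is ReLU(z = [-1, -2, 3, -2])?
h = [0, 0, 3, 0]

ReLU applied element-wise: max(0,-1)=0, max(0,-2)=0, max(0,3)=3, max(0,-2)=0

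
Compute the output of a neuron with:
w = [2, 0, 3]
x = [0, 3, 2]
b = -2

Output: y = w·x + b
y = 4

y = (2)(0) + (0)(3) + (3)(2) + -2 = 4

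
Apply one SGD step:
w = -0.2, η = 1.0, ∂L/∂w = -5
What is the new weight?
w_new = 4.8

w_new = w - η·∂L/∂w = -0.2 - 1.0×(-5) = -0.2 - (-5) = 4.8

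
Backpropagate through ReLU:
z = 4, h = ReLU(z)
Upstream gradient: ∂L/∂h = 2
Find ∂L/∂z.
∂L/∂z = 2

h = ReLU(4) = 4
Since z > 0: ∂h/∂z = 1
∂L/∂z = ∂L/∂h · ∂h/∂z = 2 × 1 = 2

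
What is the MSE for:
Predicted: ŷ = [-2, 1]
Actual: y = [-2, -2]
MSE = 4.5

MSE = (1/2)((-2--2)² + (1--2)²) = (1/2)(0 + 9) = 4.5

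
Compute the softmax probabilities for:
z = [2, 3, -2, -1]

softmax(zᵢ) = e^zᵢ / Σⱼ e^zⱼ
p = [0.2641, 0.7179, 0.0048, 0.0131]

exp(z) = [7.389, 20.09, 0.1353, 0.3679]
Sum = 27.98
p = [0.2641, 0.7179, 0.0048, 0.0131]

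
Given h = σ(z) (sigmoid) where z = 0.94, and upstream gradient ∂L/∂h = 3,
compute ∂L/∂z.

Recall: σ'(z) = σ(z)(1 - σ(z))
∂L/∂z = 0.606

σ(0.94) = 0.7191
σ'(0.94) = σ(0.94)(1 - σ(0.94)) = 0.7191 × 0.2809 = 0.202
∂L/∂z = ∂L/∂h · σ'(z) = 3 × 0.202 = 0.606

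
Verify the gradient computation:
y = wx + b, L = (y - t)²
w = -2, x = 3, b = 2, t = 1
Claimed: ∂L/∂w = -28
Incorrect

y = (-2)(3) + 2 = -4
∂L/∂y = 2(y - t) = 2(-4 - 1) = -10
∂y/∂w = x = 3
∂L/∂w = -10 × 3 = -30

Claimed value: -28
Incorrect: The correct gradient is -30.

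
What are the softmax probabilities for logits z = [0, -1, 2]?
p = [0.1142, 0.042, 0.8438]

exp(z) = [1, 0.3679, 7.389]
Sum = 8.757
p = [0.1142, 0.042, 0.8438]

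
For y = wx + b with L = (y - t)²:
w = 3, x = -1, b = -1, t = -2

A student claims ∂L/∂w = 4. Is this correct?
Correct

y = (3)(-1) + -1 = -4
∂L/∂y = 2(y - t) = 2(-4 - -2) = -4
∂y/∂w = x = -1
∂L/∂w = -4 × -1 = 4

Claimed value: 4
Correct: The correct gradient is 4.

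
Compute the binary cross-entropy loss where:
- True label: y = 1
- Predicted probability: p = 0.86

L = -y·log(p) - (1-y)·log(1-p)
L = 0.1508

L = -1·log(0.86) - 0·log(0.14) = -log(0.86) = 0.1508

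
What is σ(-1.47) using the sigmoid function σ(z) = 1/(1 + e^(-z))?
0.1869

sigmoid(-1.47) = 1/(1 + e^(1.47)) = 1/(1 + 4.349) = 0.1869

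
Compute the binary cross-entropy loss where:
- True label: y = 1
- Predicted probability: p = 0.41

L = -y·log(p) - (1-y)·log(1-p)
L = 0.8916

L = -1·log(0.41) - 0·log(0.59) = -log(0.41) = 0.8916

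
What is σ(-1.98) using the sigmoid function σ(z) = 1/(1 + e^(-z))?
0.1213

sigmoid(-1.98) = 1/(1 + e^(1.98)) = 1/(1 + 7.243) = 0.1213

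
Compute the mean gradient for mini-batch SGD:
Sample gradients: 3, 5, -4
Average gradient = 1.333

Average = (1/3)(3 + 5 + -4) = 4/3 = 1.333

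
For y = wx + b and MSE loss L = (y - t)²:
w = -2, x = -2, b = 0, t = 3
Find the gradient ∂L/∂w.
∂L/∂w = -4

y = wx + b = (-2)(-2) + 0 = 4
∂L/∂y = 2(y - t) = 2(4 - 3) = 2
∂y/∂w = x = -2
∂L/∂w = ∂L/∂y · ∂y/∂w = 2 × -2 = -4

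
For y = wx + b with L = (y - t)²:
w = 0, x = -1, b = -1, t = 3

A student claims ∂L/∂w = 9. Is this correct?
Incorrect

y = (0)(-1) + -1 = -1
∂L/∂y = 2(y - t) = 2(-1 - 3) = -8
∂y/∂w = x = -1
∂L/∂w = -8 × -1 = 8

Claimed value: 9
Incorrect: The correct gradient is 8.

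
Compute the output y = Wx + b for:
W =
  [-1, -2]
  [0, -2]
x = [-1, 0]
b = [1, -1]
y = [2, -1]

Wx = [-1×-1 + -2×0, 0×-1 + -2×0]
   = [1, 0]
y = Wx + b = [1 + 1, 0 + -1] = [2, -1]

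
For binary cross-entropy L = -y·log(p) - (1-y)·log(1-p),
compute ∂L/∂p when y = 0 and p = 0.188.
∂L/∂p = 1.232

∂L/∂p = -y/p + (1-y)/(1-p) = 0 + 1/0.812 = 1.232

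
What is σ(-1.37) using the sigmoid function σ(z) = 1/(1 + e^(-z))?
0.2026

sigmoid(-1.37) = 1/(1 + e^(1.37)) = 1/(1 + 3.935) = 0.2026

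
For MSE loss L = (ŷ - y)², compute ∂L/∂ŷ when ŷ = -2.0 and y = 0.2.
∂L/∂ŷ = -4.4

∂L/∂ŷ = 2(ŷ - y) = 2(-2.0 - 0.2) = 2(-2.2) = -4.4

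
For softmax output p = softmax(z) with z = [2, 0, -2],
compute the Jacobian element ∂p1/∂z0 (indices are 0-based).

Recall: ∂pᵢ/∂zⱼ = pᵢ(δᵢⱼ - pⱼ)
∂p1/∂z0 = -0.1017

p = softmax(z) = [0.8668, 0.1173, 0.01588]
p1 = 0.1173, p0 = 0.8668

∂p1/∂z0 = -p1 × p0 = -0.1173 × 0.8668 = -0.1017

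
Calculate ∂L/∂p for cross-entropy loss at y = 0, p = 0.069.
∂L/∂p = 1.074

∂L/∂p = -y/p + (1-y)/(1-p) = 0 + 1/0.931 = 1.074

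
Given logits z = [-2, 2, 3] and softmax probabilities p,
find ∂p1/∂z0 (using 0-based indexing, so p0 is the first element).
∂p1/∂z0 = -0.001312

p = softmax(z) = [0.004902, 0.2676, 0.7275]
p1 = 0.2676, p0 = 0.004902

∂p1/∂z0 = -p1 × p0 = -0.2676 × 0.004902 = -0.001312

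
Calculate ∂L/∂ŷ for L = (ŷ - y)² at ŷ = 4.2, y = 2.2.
∂L/∂ŷ = 4.0

∂L/∂ŷ = 2(ŷ - y) = 2(4.2 - 2.2) = 2(2.0) = 4.0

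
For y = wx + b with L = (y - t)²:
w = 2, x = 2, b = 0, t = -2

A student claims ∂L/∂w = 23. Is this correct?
Incorrect

y = (2)(2) + 0 = 4
∂L/∂y = 2(y - t) = 2(4 - -2) = 12
∂y/∂w = x = 2
∂L/∂w = 12 × 2 = 24

Claimed value: 23
Incorrect: The correct gradient is 24.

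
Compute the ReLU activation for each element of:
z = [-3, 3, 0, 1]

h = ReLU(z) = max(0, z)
h = [0, 3, 0, 1]

ReLU applied element-wise: max(0,-3)=0, max(0,3)=3, max(0,0)=0, max(0,1)=1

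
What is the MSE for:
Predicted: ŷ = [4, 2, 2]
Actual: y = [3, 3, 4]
MSE = 2

MSE = (1/3)((4-3)² + (2-3)² + (2-4)²) = (1/3)(1 + 1 + 4) = 2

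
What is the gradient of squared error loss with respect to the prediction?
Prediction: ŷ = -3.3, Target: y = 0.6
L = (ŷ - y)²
∂L/∂ŷ = -7.8

∂L/∂ŷ = 2(ŷ - y) = 2(-3.3 - 0.6) = 2(-3.9) = -7.8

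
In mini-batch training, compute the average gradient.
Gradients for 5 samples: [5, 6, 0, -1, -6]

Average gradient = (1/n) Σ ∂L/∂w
Average gradient = 0.8

Average = (1/5)(5 + 6 + 0 + -1 + -6) = 4/5 = 0.8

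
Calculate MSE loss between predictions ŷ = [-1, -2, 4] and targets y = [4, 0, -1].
MSE = 18

MSE = (1/3)((-1-4)² + (-2-0)² + (4--1)²) = (1/3)(25 + 4 + 25) = 18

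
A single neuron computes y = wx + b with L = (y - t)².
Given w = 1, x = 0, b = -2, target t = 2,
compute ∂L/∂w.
∂L/∂w = 0

y = wx + b = (1)(0) + -2 = -2
∂L/∂y = 2(y - t) = 2(-2 - 2) = -8
∂y/∂w = x = 0
∂L/∂w = ∂L/∂y · ∂y/∂w = -8 × 0 = 0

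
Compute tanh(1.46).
0.8977

tanh(1.46) = (e^(1.46) - e^(-1.46))/(e^(1.46) + e^(-1.46)) = 0.8977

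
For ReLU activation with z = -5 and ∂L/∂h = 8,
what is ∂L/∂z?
∂L/∂z = 0

h = ReLU(-5) = 0
Since z < 0: ∂h/∂z = 0
∂L/∂z = ∂L/∂h · ∂h/∂z = 8 × 0 = 0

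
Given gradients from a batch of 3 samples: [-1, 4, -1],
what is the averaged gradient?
Average gradient = 0.6667

Average = (1/3)(-1 + 4 + -1) = 2/3 = 0.6667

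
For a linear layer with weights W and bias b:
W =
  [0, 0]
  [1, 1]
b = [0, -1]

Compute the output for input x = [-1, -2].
y = [0, -4]

Wx = [0×-1 + 0×-2, 1×-1 + 1×-2]
   = [0, -3]
y = Wx + b = [0 + 0, -3 + -1] = [0, -4]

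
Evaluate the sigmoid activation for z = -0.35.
0.4134

sigmoid(-0.35) = 1/(1 + e^(0.35)) = 1/(1 + 1.419) = 0.4134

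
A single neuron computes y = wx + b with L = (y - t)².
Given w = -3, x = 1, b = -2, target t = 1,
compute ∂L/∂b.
∂L/∂b = -12

y = wx + b = (-3)(1) + -2 = -5
∂L/∂y = 2(y - t) = 2(-5 - 1) = -12
∂y/∂b = 1
∂L/∂b = ∂L/∂y · ∂y/∂b = -12 × 1 = -12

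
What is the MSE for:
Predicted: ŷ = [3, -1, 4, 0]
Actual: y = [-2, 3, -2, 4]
MSE = 23.25

MSE = (1/4)((3--2)² + (-1-3)² + (4--2)² + (0-4)²) = (1/4)(25 + 16 + 36 + 16) = 23.25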